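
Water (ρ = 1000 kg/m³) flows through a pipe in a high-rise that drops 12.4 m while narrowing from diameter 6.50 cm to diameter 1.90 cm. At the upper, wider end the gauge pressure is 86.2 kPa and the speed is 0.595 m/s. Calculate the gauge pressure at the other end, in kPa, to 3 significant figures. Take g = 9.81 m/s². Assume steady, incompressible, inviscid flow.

P₂ = 184 kPa

By continuity, v₂ = v₁·A₁/A₂ = 0.595·(33.2/2.84) = 6.96 m/s.
Applying Bernoulli between the two ends and solving for P₂: P₂ = P₁ + ½ρ(v₁² − v₂²) − ρgΔh.
P₂ = 86200 + ½·1000·(0.595² − 6.96²) − 1000·9.81·(−12.4) = 86200 + (-24100) − (-122000) = 184000 Pa.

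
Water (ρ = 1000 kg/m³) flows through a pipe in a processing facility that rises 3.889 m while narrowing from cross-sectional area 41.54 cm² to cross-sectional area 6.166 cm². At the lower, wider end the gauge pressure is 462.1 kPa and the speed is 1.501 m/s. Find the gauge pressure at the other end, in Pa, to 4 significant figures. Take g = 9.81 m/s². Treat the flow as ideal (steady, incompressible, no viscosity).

Continuity gives A₁v₁ = A₂v₂, so v₂ = (41.54 cm²)/(6.166 cm²) × 1.501 m/s = 10.11 m/s.
Energy conservation along the streamline gives P₂ = P₁ − ½ρ(v₂² − v₁²) − ρg(h₂ − h₁).
P₂ = 462100 + ½·1000·(1.501² − 10.11²) − 1000·9.81·(+3.889) = 462100 + (-50000) − (38150) = 373900 Pa.

P₂ ≈ 373900 Pa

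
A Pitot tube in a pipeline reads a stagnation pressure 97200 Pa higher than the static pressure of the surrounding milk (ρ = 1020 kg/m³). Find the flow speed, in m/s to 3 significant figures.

13.8 m/s

The dynamic pressure equals the rise in static pressure at the stagnation point: ΔP = ½ρv².
v = √(2ΔP/ρ) = √(2·97200/1020) = 13.8 m/s.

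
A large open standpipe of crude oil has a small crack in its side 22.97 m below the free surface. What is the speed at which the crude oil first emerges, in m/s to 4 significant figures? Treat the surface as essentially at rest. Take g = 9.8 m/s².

Bernoulli from surface to hole (P equal, v_surface ≈ 0): v = √(2gh) = √(2×9.8×22.97) = 21.22 m/s.

v ≈ 21.22 m/s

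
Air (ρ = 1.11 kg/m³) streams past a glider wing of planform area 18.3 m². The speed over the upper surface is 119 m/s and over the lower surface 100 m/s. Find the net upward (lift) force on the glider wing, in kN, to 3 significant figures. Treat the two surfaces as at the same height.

The faster flow above has the lower pressure; Bernoulli (same height) gives ΔP = ½ρ(v_up² − v_low²).
ΔP = ½·1.11·(119² − 100²) = 2310 Pa.
Lift = ΔP · A = 2310 × 18.3 = 42300 N.

F = 42.3 kN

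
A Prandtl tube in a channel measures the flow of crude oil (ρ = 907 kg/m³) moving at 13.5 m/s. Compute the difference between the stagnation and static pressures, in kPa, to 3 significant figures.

82.7 kPa

Bernoulli between the free stream and the stagnation point: ½ρv² = P_stag − P_static.
ΔP = ½·907·13.5² = 82700 Pa.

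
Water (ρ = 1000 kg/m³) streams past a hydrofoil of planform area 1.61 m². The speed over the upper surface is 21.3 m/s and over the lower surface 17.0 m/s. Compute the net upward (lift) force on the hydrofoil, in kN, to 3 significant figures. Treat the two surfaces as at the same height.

With equal heights on the two surfaces, Bernoulli gives P_lower − P_upper = ½ρ(v_upper² − v_lower²).
ΔP = ½·1000·(21.3² − 17.0²) = 82300 Pa.
Lift = ΔP · A = 82300 × 1.61 = 133000 N.

F = 133 kN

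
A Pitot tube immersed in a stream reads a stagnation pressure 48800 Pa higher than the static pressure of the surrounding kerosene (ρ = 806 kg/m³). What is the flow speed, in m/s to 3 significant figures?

11.0 m/s

At the stagnation point the flow is brought to rest, so Bernoulli gives P_stag − P_static = ½ρv².
v = √(2ΔP/ρ) = √(2·48800/806) = 11.0 m/s.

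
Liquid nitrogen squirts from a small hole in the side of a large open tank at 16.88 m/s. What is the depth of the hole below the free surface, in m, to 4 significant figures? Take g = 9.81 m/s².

Inverting v = √(2gh) gives h = v² / 2g.
h = 16.88²/(2·9.81) = 284.9/19.62 = 14.52 m.

14.52 m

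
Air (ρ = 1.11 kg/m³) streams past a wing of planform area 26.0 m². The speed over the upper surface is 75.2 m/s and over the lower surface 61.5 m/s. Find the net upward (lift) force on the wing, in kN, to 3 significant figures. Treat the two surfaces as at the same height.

The faster flow above has the lower pressure; Bernoulli (same height) gives ΔP = ½ρ(v_up² − v_low²).
ΔP = ½·1.11·(75.2² − 61.5²) = 1040 Pa.
Lift = ΔP · A = 1040 × 26.0 = 27000 N.

27.0 kN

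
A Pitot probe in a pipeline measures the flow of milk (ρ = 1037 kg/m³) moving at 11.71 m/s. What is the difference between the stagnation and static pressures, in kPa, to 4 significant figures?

Bernoulli between the free stream and the stagnation point: ½ρv² = P_stag − P_static.
ΔP = ½·1037·11.71² = 71100 Pa.

ΔP ≈ 71.10 kPa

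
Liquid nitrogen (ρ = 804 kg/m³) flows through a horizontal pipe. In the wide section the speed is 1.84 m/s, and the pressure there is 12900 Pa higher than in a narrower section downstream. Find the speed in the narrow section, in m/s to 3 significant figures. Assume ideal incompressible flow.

v₂ ≈ 5.96 m/s

Horizontal Bernoulli: P₁ + ½ρv₁² = P₂ + ½ρv₂², so v₂² = v₁² + 2(P₁ − P₂)/ρ.
v₂ = √(1.84² + 2·12900/804) = √(3.39 + 32.1) = 5.96 m/s.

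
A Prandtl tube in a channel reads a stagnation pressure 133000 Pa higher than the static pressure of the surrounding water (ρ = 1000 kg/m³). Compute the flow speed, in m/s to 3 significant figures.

16.3 m/s

Bernoulli between the free stream and the stagnation point: ½ρv² = P_stag − P_static.
v = √(2ΔP/ρ) = √(2·133000/1000) = 16.3 m/s.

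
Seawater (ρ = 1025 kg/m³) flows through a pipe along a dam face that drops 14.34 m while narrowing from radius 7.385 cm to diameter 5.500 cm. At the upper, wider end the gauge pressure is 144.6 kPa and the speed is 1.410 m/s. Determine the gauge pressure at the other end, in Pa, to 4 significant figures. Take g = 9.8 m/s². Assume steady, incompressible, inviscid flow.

P₂ ≈ 236700 Pa

The volume flow rate is constant, so v₂ = (A₁/A₂)v₁ = (171.3/23.76)·1.410 = 10.17 m/s.
Energy conservation along the streamline gives P₂ = P₁ − ½ρ(v₂² − v₁²) − ρg(h₂ − h₁).
P₂ = 144600 + ½·1025·(1.410² − 10.17²) − 1025·9.8·(−14.34) = 144600 + (-51970) − (-144000) = 236700 Pa.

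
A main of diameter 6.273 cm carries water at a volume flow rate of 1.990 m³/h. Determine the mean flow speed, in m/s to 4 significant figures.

Q = 1.990 m³/h = 0.0005528 m³/s.
v = Q/A = 0.0005528 / 0.003091 = 0.1789 m/s.

0.1789 m/s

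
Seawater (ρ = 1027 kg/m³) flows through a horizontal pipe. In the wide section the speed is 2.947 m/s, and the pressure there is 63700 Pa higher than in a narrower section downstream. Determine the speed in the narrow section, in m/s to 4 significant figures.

With h₁ = h₂, rearranging Bernoulli gives v₂ = √(v₁² + 2ΔP/ρ).
v₂ = √(2.947² + 2·63700/1027) = √(8.685 + 124.1) = 11.52 m/s.

11.52 m/s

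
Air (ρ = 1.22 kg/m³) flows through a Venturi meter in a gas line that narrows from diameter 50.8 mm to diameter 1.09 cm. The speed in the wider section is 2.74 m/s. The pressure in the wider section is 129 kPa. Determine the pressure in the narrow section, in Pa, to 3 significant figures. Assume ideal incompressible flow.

P₂ = 127000 Pa

The volume flow rate is constant, so v₂ = (A₁/A₂)v₁ = (20.3/0.933)·2.74 = 59.5 m/s.
Bernoulli (h₁ = h₂): P₁ − P₂ = ½ρ(v₂² − v₁²).
P₂ = P₁ − ½ρ(v₂² − v₁²) = 129000 − ½·1.22·(59.5² − 2.74²) = 129000 − 2160 = 127000 Pa.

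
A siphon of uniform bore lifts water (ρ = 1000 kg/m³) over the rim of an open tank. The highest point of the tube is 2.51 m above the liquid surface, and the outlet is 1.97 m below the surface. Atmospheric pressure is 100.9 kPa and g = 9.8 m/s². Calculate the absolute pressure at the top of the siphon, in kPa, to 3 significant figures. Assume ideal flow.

P_top ≈ 57.0 kPa

The outlet speed comes from Torricelli: v = √(2g·1.97) = 6.21 m/s.
The bore is uniform, so the speed at the crest is the same v. Bernoulli surface→crest: P_atm = P_top + ½ρv² + ρg·h_top.
P_top = 100900 − ½·1000·6.21² − 1000·9.8·2.51 = 57000 Pa.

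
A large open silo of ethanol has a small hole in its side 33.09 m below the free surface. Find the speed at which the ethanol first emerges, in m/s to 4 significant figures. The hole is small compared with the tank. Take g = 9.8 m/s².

The surface is effectively still and both ends are open, so ½v² = gh and v = √(2·9.8·33.09) = 25.47 m/s.

v = 25.47 m/s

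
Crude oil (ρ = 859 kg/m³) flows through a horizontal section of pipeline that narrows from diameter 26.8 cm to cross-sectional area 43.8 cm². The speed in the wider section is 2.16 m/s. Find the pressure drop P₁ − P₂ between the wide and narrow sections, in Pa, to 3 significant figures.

Continuity gives A₁v₁ = A₂v₂, so v₂ = (564 cm²)/(43.8 cm²) × 2.16 m/s = 27.8 m/s.
Along the horizontal streamline, P + ½ρv² is constant.
P₁ − P₂ = ½·859·(27.8² − 2.16²) = ½·859·769 = 330000 Pa.

ΔP = 330000 Pa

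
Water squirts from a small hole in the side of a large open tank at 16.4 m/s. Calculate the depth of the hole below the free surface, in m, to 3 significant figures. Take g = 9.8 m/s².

Torricelli: v = √(2gh), so h = v²/(2g).
h = 16.4²/(2·9.8) = 269/19.60 = 13.7 m.

h = 13.7 m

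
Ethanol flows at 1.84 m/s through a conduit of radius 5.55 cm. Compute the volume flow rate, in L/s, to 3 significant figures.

Q ≈ 17.8 L/s

Q = A·v = 0.00968 m² × 1.84 m/s = 0.0178 m³/s.
Converting: 0.0178 m³/s × 1000 = 17.8 L/s.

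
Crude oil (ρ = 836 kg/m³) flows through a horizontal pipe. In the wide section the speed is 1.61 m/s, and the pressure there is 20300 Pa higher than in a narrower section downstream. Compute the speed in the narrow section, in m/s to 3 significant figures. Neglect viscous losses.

With h₁ = h₂, rearranging Bernoulli gives v₂ = √(v₁² + 2ΔP/ρ).
v₂ = √(1.61² + 2·20300/836) = √(2.59 + 48.6) = 7.15 m/s.

v₂ ≈ 7.15 m/s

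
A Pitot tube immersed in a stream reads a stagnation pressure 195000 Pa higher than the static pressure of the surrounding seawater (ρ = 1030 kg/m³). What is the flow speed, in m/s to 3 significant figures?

v = 19.5 m/s

At the stagnation point the flow is brought to rest, so Bernoulli gives P_stag − P_static = ½ρv².
v = √(2ΔP/ρ) = √(2·195000/1030) = 19.5 m/s.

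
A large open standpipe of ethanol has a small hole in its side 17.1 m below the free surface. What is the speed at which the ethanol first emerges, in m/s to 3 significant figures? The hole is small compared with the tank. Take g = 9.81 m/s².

v = 18.3 m/s

The surface is effectively still and both ends are open, so ½v² = gh and v = √(2·9.81·17.1) = 18.3 m/s.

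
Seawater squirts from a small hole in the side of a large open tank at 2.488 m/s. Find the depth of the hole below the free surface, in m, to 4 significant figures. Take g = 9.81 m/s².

h ≈ 0.3155 m

For a small hole in a large open tank, ½v² = gh, giving h = v²/(2g).
h = 2.488²/(2·9.81) = 6.190/19.62 = 0.3155 m.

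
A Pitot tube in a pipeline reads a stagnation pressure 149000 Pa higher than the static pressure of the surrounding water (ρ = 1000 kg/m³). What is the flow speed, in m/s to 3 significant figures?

v ≈ 17.3 m/s

The dynamic pressure equals the rise in static pressure at the stagnation point: ΔP = ½ρv².
v = √(2ΔP/ρ) = √(2·149000/1000) = 17.3 m/s.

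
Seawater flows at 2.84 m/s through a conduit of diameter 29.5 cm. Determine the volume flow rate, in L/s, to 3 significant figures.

Q ≈ 194 L/s

Q = A·v = 0.0683 m² × 2.84 m/s = 0.194 m³/s.
Converting: 0.194 m³/s × 1000 = 194 L/s.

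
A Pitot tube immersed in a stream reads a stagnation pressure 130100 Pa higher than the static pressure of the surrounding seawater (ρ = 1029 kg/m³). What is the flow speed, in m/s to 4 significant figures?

Bernoulli between the free stream and the stagnation point: ½ρv² = P_stag − P_static.
v = √(2ΔP/ρ) = √(2·130100/1029) = 15.90 m/s.

15.90 m/s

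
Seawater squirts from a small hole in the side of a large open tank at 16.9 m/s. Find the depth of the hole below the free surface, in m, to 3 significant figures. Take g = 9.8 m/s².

h ≈ 14.6 m

Torricelli: v = √(2gh), so h = v²/(2g).
h = 16.9²/(2·9.8) = 286/19.60 = 14.6 m.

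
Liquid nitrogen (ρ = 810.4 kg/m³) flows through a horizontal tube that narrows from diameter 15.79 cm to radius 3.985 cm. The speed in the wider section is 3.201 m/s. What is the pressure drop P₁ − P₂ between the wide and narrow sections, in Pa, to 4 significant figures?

Mass conservation (A₁v₁ = A₂v₂) gives v₂ = 3.201 × 195.8/49.89 = 12.56 m/s.
The pipe is horizontal, so Bernoulli reduces to P₁ + ½ρv₁² = P₂ + ½ρv₂².
P₁ − P₂ = ½·810.4·(12.56² − 3.201²) = ½·810.4·147.6 = 59810 Pa.

59810 Pa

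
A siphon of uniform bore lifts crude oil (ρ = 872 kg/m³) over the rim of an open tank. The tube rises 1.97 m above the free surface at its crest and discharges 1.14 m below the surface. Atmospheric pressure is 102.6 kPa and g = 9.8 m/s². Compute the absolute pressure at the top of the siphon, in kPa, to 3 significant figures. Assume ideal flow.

From the surface to the outlet (both open to atmosphere, surface at rest): v = √(2g·h_out) = √(2·9.8·1.14) = 4.73 m/s.
The bore is uniform, so the speed at the crest is the same v. Bernoulli surface→crest: P_atm = P_top + ½ρv² + ρg·h_top.
P_top = 102600 − ½·872·4.73² − 872·9.8·1.97 = 76000 Pa.

P_top = 76.0 kPa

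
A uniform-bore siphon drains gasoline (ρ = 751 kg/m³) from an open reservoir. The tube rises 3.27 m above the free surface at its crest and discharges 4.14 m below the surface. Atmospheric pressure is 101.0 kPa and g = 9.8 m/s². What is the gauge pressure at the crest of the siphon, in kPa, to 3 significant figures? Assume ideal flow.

-54.5 kPa

Bernoulli surface→outlet gives ½v² = g·h_out, so v = √(2·9.8·4.14) = 9.01 m/s.
With constant cross-section the crest speed equals v; applying Bernoulli from the surface up to the crest, P_top = P_atm − ½ρv² − ρg·h_top.
P_top = 101000 − ½·751·9.01² − 751·9.8·3.27 = 46500 Pa. So P_gauge = P_top − P_atm = -54500 Pa.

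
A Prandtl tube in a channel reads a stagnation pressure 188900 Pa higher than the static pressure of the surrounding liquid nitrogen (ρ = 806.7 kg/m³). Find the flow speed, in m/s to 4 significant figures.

Bernoulli between the free stream and the stagnation point: ½ρv² = P_stag − P_static.
v = √(2ΔP/ρ) = √(2·188900/806.7) = 21.64 m/s.

v ≈ 21.64 m/s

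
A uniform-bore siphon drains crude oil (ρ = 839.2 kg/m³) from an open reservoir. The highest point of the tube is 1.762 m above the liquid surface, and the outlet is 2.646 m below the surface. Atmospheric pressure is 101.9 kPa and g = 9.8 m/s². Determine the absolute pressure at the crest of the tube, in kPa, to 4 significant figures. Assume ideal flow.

65.65 kPa

From the surface to the outlet (both open to atmosphere, surface at rest): v = √(2g·h_out) = √(2·9.8·2.646) = 7.201 m/s.
With constant cross-section the crest speed equals v; applying Bernoulli from the surface up to the crest, P_top = P_atm − ½ρv² − ρg·h_top.
P_top = 101900 − ½·839.2·7.201² − 839.2·9.8·1.762 = 65650 Pa.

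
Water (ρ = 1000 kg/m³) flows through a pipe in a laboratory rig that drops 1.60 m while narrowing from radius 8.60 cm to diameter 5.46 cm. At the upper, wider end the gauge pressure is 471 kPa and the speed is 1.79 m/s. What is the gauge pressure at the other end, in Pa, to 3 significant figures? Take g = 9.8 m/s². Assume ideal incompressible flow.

P₂ ≈ 331000 Pa

The volume flow rate is constant, so v₂ = (A₁/A₂)v₁ = (232/23.4)·1.79 = 17.8 m/s.
Applying Bernoulli between the two ends and solving for P₂: P₂ = P₁ + ½ρ(v₁² − v₂²) − ρgΔh.
P₂ = 471000 + ½·1000·(1.79² − 17.8²) − 1000·9.8·(−1.60) = 471000 + (-156000) − (-15700) = 331000 Pa.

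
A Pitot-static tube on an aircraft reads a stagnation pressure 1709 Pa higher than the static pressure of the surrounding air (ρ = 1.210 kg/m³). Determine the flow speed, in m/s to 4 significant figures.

The dynamic pressure equals the rise in static pressure at the stagnation point: ΔP = ½ρv².
v = √(2ΔP/ρ) = √(2·1709/1.210) = 53.15 m/s.

v = 53.15 m/s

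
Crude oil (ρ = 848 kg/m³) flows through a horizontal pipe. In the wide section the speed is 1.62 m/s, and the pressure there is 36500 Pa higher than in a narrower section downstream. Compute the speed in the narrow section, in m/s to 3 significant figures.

Horizontal Bernoulli: P₁ + ½ρv₁² = P₂ + ½ρv₂², so v₂² = v₁² + 2(P₁ − P₂)/ρ.
v₂ = √(1.62² + 2·36500/848) = √(2.62 + 86.1) = 9.42 m/s.

v₂ ≈ 9.42 m/s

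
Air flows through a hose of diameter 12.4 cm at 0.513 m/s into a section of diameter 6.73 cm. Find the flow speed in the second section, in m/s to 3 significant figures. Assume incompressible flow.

Continuity gives A₁v₁ = A₂v₂, so v₂ = (121 cm²)/(35.6 cm²) × 0.513 m/s = 1.74 m/s.

1.74 m/s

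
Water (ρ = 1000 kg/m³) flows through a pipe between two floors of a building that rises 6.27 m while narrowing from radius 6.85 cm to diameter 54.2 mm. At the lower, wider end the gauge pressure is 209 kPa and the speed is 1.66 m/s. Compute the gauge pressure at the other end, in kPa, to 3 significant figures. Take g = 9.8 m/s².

P₂ ≈ 92.7 kPa

Mass conservation (A₁v₁ = A₂v₂) gives v₂ = 1.66 × 147/23.1 = 10.6 m/s.
Applying Bernoulli between the two ends and solving for P₂: P₂ = P₁ + ½ρ(v₁² − v₂²) − ρgΔh.
P₂ = 209000 + ½·1000·(1.66² − 10.6²) − 1000·9.8·(+6.27) = 209000 + (-54900) − (61400) = 92700 Pa.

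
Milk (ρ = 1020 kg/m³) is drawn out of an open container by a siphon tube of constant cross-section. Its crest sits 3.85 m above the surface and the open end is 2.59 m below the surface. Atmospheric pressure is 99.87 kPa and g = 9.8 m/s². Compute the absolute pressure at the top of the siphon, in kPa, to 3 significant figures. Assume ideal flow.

From the surface to the outlet (both open to atmosphere, surface at rest): v = √(2g·h_out) = √(2·9.8·2.59) = 7.12 m/s.
Continuity keeps v the same throughout the tube; from surface to crest, P_atm + 0 = P_top + ½ρv² + ρg·h_top.
P_top = 99870 − ½·1020·7.12² − 1020·9.8·3.85 = 35500 Pa.

P_top = 35.5 kPa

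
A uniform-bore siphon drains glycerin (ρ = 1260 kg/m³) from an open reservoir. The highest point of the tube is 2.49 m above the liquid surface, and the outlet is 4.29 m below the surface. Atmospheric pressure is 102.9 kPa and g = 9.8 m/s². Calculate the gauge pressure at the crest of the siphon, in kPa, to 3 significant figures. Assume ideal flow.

From the surface to the outlet (both open to atmosphere, surface at rest): v = √(2g·h_out) = √(2·9.8·4.29) = 9.17 m/s.
Continuity keeps v the same throughout the tube; from surface to crest, P_atm + 0 = P_top + ½ρv² + ρg·h_top.
P_top = 102900 − ½·1260·9.17² − 1260·9.8·2.49 = 19200 Pa. So P_gauge = P_top − P_atm = -83700 Pa.

-83.7 kPa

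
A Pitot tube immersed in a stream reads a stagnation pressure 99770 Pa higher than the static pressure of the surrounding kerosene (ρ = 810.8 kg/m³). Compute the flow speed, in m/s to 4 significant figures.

v ≈ 15.69 m/s

The dynamic pressure equals the rise in static pressure at the stagnation point: ΔP = ½ρv².
v = √(2ΔP/ρ) = √(2·99770/810.8) = 15.69 m/s.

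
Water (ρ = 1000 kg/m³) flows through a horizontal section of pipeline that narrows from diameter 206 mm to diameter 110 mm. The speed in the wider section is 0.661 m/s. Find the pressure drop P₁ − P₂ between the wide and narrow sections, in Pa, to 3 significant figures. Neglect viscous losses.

ΔP = 2470 Pa

The volume flow rate is constant, so v₂ = (A₁/A₂)v₁ = (333/95.0)·0.661 = 2.32 m/s.
The pipe is horizontal, so Bernoulli reduces to P₁ + ½ρv₁² = P₂ + ½ρv₂².
P₁ − P₂ = ½·1000·(2.32² − 0.661²) = ½·1000·4.94 = 2470 Pa.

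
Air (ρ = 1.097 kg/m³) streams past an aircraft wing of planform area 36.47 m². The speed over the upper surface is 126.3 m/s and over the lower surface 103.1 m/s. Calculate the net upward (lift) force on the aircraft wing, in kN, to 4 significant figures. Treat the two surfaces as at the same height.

The faster flow above has the lower pressure; Bernoulli (same height) gives ΔP = ½ρ(v_up² − v_low²).
ΔP = ½·1.097·(126.3² − 103.1²) = 2919 Pa.
Lift = ΔP · A = 2919 × 36.47 = 106500 N.

F ≈ 106.5 kN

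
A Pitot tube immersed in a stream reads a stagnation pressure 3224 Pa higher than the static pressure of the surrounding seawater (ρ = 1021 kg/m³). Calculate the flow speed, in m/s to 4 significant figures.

At the stagnation point the flow is brought to rest, so Bernoulli gives P_stag − P_static = ½ρv².
v = √(2ΔP/ρ) = √(2·3224/1021) = 2.513 m/s.

v = 2.513 m/s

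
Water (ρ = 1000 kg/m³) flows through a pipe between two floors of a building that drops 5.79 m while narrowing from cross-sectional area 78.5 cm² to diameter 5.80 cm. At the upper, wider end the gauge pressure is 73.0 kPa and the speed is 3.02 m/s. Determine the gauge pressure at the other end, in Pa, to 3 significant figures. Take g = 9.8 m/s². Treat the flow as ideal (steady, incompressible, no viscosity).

P₂ ≈ 94000 Pa

The volume flow rate is constant, so v₂ = (A₁/A₂)v₁ = (78.5/26.4)·3.02 = 8.97 m/s.
Bernoulli: P₁ + ½ρv₁² + ρg h₁ = P₂ + ½ρv₂² + ρg h₂, so P₂ = P₁ + ½ρ(v₁² − v₂²) − ρg(h₂ − h₁).
P₂ = 73000 + ½·1000·(3.02² − 8.97²) − 1000·9.8·(−5.79) = 73000 + (-35700) − (-56700) = 94000 Pa.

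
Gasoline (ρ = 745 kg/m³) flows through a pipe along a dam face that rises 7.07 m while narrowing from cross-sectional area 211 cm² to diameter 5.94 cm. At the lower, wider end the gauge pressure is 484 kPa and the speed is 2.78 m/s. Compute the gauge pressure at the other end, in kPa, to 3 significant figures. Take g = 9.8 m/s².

The volume flow rate is constant, so v₂ = (A₁/A₂)v₁ = (211/27.7)·2.78 = 21.2 m/s.
Applying Bernoulli between the two ends and solving for P₂: P₂ = P₁ + ½ρ(v₁² − v₂²) − ρgΔh.
P₂ = 484000 + ½·745·(2.78² − 21.2²) − 745·9.8·(+7.07) = 484000 + (-164000) − (51600) = 268000 Pa.

268 kPa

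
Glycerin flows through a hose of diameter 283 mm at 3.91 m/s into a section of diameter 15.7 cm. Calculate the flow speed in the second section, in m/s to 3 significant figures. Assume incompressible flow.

v₂ ≈ 12.7 m/s

Continuity gives A₁v₁ = A₂v₂, so v₂ = (629 cm²)/(194 cm²) × 3.91 m/s = 12.7 m/s.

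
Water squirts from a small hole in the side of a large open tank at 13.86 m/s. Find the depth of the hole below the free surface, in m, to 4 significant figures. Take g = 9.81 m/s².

For a small hole in a large open tank, ½v² = gh, giving h = v²/(2g).
h = 13.86²/(2·9.81) = 192.1/19.62 = 9.791 m.

9.791 m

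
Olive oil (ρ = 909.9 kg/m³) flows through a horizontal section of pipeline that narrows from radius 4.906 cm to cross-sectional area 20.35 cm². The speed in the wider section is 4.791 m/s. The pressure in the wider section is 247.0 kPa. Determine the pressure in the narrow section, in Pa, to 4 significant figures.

By continuity, v₂ = v₁·A₁/A₂ = 4.791·(75.61/20.35) = 17.80 m/s.
Along the horizontal streamline, P + ½ρv² is constant.
P₂ = P₁ − ½ρ(v₂² − v₁²) = 247000 − ½·909.9·(17.80² − 4.791²) = 247000 − 133700 = 113300 Pa.

P₂ ≈ 113300 Pa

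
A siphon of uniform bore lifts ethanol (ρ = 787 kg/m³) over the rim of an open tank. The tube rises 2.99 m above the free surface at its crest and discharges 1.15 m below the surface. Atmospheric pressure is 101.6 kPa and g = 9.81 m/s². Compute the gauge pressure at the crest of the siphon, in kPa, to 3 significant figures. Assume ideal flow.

The outlet speed comes from Torricelli: v = √(2g·1.15) = 4.75 m/s.
With constant cross-section the crest speed equals v; applying Bernoulli from the surface up to the crest, P_top = P_atm − ½ρv² − ρg·h_top.
P_top = 101600 − ½·787·4.75² − 787·9.81·2.99 = 69600 Pa. So P_gauge = P_top − P_atm = -32000 Pa.

P_gauge ≈ -32.0 kPa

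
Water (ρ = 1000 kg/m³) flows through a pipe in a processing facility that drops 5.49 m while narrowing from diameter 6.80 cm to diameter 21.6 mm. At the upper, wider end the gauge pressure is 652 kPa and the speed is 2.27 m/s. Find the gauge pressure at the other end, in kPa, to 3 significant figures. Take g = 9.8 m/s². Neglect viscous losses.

455 kPa

The volume flow rate is constant, so v₂ = (A₁/A₂)v₁ = (36.3/3.66)·2.27 = 22.5 m/s.
Applying Bernoulli between the two ends and solving for P₂: P₂ = P₁ + ½ρ(v₁² − v₂²) − ρgΔh.
P₂ = 652000 + ½·1000·(2.27² − 22.5²) − 1000·9.8·(−5.49) = 652000 + (-250000) − (-53800) = 455000 Pa.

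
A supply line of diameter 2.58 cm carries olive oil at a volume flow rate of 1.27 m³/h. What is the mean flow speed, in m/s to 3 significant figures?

v ≈ 0.675 m/s

Q = 1.27 m³/h = 0.000353 m³/s.
v = Q/A = 0.000353 / 0.000523 = 0.675 m/s.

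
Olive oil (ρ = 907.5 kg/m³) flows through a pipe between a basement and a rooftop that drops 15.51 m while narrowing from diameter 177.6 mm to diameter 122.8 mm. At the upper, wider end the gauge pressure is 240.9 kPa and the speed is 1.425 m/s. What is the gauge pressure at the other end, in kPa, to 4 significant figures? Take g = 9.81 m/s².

Continuity gives A₁v₁ = A₂v₂, so v₂ = (247.7 cm²)/(118.4 cm²) × 1.425 m/s = 2.981 m/s.
Energy conservation along the streamline gives P₂ = P₁ − ½ρ(v₂² − v₁²) − ρg(h₂ − h₁).
P₂ = 240900 + ½·907.5·(1.425² − 2.981²) − 907.5·9.81·(−15.51) = 240900 + (-3110) − (-138100) = 375900 Pa.

P₂ ≈ 375.9 kPa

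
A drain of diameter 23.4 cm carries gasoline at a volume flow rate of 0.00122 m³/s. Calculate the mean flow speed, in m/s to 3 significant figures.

Q = 0.00122 m³/s = 0.00122 m³/s.
v = Q/A = 0.00122 / 0.0430 = 0.0284 m/s.

v ≈ 0.0284 m/s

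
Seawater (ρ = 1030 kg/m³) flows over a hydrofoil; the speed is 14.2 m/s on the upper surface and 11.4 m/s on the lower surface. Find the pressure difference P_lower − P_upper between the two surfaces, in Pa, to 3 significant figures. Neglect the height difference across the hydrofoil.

With negligible Δh, P + ½ρv² is constant, so P_low − P_up = ½ρ(v_up² − v_low²).
ΔP = ½·1030·(14.2² − 11.4²) = 36900 Pa.

ΔP ≈ 36900 Pa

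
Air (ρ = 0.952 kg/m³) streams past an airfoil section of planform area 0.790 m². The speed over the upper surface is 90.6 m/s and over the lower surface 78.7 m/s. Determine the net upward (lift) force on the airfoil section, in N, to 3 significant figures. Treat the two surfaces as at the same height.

The faster flow above has the lower pressure; Bernoulli (same height) gives ΔP = ½ρ(v_up² − v_low²).
ΔP = ½·0.952·(90.6² − 78.7²) = 959 Pa.
Lift = ΔP · A = 959 × 0.790 = 758 N.

758 N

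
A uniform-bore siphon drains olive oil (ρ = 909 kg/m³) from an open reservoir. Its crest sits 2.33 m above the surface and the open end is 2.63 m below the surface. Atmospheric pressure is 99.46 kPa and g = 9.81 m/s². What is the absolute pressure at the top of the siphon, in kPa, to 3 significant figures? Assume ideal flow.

P_top ≈ 55.2 kPa

Bernoulli surface→outlet gives ½v² = g·h_out, so v = √(2·9.81·2.63) = 7.18 m/s.
The bore is uniform, so the speed at the crest is the same v. Bernoulli surface→crest: P_atm = P_top + ½ρv² + ρg·h_top.
P_top = 99460 − ½·909·7.18² − 909·9.81·2.33 = 55200 Pa.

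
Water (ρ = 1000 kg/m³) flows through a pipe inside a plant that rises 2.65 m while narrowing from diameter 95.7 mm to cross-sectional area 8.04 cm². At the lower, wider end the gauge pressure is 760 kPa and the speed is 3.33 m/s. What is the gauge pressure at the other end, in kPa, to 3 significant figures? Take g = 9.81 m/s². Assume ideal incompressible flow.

P₂ = 296 kPa

Continuity gives A₁v₁ = A₂v₂, so v₂ = (71.9 cm²)/(8.04 cm²) × 3.33 m/s = 29.8 m/s.
Applying Bernoulli between the two ends and solving for P₂: P₂ = P₁ + ½ρ(v₁² − v₂²) − ρgΔh.
P₂ = 760000 + ½·1000·(3.33² − 29.8²) − 1000·9.81·(+2.65) = 760000 + (-438000) − (26000) = 296000 Pa.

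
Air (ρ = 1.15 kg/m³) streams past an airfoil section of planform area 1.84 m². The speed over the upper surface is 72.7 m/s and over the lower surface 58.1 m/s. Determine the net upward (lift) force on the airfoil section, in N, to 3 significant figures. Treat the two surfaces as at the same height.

From P + ½ρv² = const at equal height, P_low − P_up = ½ρ(v_up² − v_low²).
ΔP = ½·1.15·(72.7² − 58.1²) = 1100 Pa.
Lift = ΔP · A = 1100 × 1.84 = 2020 N.

F ≈ 2020 N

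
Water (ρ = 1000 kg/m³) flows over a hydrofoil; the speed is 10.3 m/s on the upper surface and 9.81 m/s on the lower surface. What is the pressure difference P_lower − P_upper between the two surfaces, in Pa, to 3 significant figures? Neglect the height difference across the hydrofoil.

Bernoulli (same height): P_lower − P_upper = ½ρ(v_upper² − v_lower²).
ΔP = ½·1000·(10.3² − 9.81²) = 4930 Pa.

4930 Pa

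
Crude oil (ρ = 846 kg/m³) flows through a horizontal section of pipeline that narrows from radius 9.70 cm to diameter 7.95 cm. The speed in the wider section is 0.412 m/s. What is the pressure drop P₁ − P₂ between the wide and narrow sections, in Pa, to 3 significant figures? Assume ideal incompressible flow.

The volume flow rate is constant, so v₂ = (A₁/A₂)v₁ = (296/49.6)·0.412 = 2.45 m/s.
Bernoulli (h₁ = h₂): P₁ − P₂ = ½ρ(v₂² − v₁²).
P₁ − P₂ = ½·846·(2.45² − 0.412²) = ½·846·5.85 = 2470 Pa.

ΔP = 2470 Pa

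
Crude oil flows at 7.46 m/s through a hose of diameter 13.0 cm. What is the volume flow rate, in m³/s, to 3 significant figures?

Q ≈ 0.0990 m³/s

Q = A·v = 0.0133 m² × 7.46 m/s = 0.0990 m³/s.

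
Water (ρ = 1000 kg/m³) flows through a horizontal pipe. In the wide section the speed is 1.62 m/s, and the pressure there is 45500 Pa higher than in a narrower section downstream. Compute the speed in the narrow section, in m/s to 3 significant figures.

v₂ ≈ 9.68 m/s

With h₁ = h₂, rearranging Bernoulli gives v₂ = √(v₁² + 2ΔP/ρ).
v₂ = √(1.62² + 2·45500/1000) = √(2.62 + 91.0) = 9.68 m/s.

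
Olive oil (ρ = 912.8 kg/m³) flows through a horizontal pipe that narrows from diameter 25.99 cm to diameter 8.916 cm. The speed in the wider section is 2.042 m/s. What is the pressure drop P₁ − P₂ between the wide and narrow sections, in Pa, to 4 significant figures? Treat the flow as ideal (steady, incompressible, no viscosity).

ΔP ≈ 135500 Pa

Mass conservation (A₁v₁ = A₂v₂) gives v₂ = 2.042 × 530.5/62.44 = 17.35 m/s.
Bernoulli (h₁ = h₂): P₁ − P₂ = ½ρ(v₂² − v₁²).
P₁ − P₂ = ½·912.8·(17.35² − 2.042²) = ½·912.8·296.9 = 135500 Pa.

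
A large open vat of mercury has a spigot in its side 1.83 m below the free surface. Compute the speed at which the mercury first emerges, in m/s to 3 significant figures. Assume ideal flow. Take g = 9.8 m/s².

v ≈ 5.99 m/s

With the surface at rest and both surface and jet at atmospheric pressure, Bernoulli gives ρg h = ½ρv², so v = √(2gh) = √(2·9.8·1.83) = 5.99 m/s.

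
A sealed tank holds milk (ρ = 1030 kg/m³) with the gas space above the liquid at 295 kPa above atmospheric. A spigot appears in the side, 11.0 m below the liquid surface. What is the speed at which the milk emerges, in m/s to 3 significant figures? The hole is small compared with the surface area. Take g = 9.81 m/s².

v ≈ 28.1 m/s

Take point 1 at the surface (v₁ ≈ 0) and point 2 at the hole (at atmospheric pressure). Bernoulli: P₁ + ρg h = P_atm + ½ρv₂².
With P₁ − P_atm = 295000 Pa, v₂ = √(2gh + 2ΔP/ρ) = √(2·9.81·11.0 + 2·295000/1030) = 28.1 m/s.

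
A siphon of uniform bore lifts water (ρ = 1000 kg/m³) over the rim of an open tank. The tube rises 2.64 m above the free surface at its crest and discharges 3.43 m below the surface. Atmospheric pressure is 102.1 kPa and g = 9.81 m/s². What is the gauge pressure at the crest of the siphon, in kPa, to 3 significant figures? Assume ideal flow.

Bernoulli surface→outlet gives ½v² = g·h_out, so v = √(2·9.81·3.43) = 8.20 m/s.
With constant cross-section the crest speed equals v; applying Bernoulli from the surface up to the crest, P_top = P_atm − ½ρv² − ρg·h_top.
P_top = 102100 − ½·1000·8.20² − 1000·9.81·2.64 = 42600 Pa. So P_gauge = P_top − P_atm = -59500 Pa.

P_gauge = -59.5 kPa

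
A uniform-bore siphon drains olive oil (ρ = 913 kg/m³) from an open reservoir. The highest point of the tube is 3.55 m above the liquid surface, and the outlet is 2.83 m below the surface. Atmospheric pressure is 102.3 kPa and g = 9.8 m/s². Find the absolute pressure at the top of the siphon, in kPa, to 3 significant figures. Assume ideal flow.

From the surface to the outlet (both open to atmosphere, surface at rest): v = √(2g·h_out) = √(2·9.8·2.83) = 7.45 m/s.
Continuity keeps v the same throughout the tube; from surface to crest, P_atm + 0 = P_top + ½ρv² + ρg·h_top.
P_top = 102300 − ½·913·7.45² − 913·9.8·3.55 = 45200 Pa.

P_top ≈ 45.2 kPa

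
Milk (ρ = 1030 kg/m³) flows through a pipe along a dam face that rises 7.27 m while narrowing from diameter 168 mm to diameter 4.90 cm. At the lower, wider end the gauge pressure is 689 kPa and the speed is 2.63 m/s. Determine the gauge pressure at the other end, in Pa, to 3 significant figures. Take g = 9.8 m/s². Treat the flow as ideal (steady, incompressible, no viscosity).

Continuity gives A₁v₁ = A₂v₂, so v₂ = (222 cm²)/(18.9 cm²) × 2.63 m/s = 30.9 m/s.
Applying Bernoulli between the two ends and solving for P₂: P₂ = P₁ + ½ρ(v₁² − v₂²) − ρgΔh.
P₂ = 689000 + ½·1030·(2.63² − 30.9²) − 1030·9.8·(+7.27) = 689000 + (-489000) − (73400) = 127000 Pa.

P₂ ≈ 127000 Pa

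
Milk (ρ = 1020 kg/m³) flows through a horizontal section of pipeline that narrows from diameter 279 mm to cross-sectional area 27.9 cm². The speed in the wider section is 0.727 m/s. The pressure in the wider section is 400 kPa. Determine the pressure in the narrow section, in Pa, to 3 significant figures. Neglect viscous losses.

The volume flow rate is constant, so v₂ = (A₁/A₂)v₁ = (611/27.9)·0.727 = 15.9 m/s.
Bernoulli (h₁ = h₂): P₁ − P₂ = ½ρ(v₂² − v₁²).
P₂ = P₁ − ½ρ(v₂² − v₁²) = 400000 − ½·1020·(15.9² − 0.727²) = 400000 − 129000 = 271000 Pa.

271000 Pa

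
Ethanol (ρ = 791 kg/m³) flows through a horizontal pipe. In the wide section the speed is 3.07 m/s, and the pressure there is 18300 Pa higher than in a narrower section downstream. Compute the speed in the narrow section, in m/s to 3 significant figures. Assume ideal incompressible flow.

Along the level pipe P + ½ρv² is conserved, hence v₂² = v₁² + 2(P₁ − P₂)/ρ.
v₂ = √(3.07² + 2·18300/791) = √(9.42 + 46.3) = 7.46 m/s.

v₂ = 7.46 m/s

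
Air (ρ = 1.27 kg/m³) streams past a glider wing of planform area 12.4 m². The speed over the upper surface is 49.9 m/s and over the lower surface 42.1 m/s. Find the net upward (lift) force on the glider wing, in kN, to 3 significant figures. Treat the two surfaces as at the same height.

F ≈ 5.65 kN

With equal heights on the two surfaces, Bernoulli gives P_lower − P_upper = ½ρ(v_upper² − v_lower²).
ΔP = ½·1.27·(49.9² − 42.1²) = 456 Pa.
Lift = ΔP · A = 456 × 12.4 = 5650 N.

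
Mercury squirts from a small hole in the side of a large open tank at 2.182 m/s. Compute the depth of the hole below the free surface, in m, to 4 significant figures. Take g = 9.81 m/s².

0.2427 m

Inverting v = √(2gh) gives h = v² / 2g.
h = 2.182²/(2·9.81) = 4.761/19.62 = 0.2427 m.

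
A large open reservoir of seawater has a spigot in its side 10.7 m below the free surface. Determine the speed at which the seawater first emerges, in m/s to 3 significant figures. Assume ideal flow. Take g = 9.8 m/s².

v ≈ 14.5 m/s

The surface is effectively still and both ends are open, so ½v² = gh and v = √(2·9.8·10.7) = 14.5 m/s.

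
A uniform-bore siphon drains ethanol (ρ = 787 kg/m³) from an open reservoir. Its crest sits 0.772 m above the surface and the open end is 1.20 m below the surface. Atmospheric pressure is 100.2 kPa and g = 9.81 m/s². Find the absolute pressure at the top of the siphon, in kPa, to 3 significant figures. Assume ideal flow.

Bernoulli surface→outlet gives ½v² = g·h_out, so v = √(2·9.81·1.20) = 4.85 m/s.
The bore is uniform, so the speed at the crest is the same v. Bernoulli surface→crest: P_atm = P_top + ½ρv² + ρg·h_top.
P_top = 100200 − ½·787·4.85² − 787·9.81·0.772 = 85000 Pa.

85.0 kPa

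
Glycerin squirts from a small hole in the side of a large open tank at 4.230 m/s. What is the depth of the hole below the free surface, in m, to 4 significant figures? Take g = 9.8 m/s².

h ≈ 0.9129 m

For a small hole in a large open tank, ½v² = gh, giving h = v²/(2g).
h = 4.230²/(2·9.8) = 17.89/19.60 = 0.9129 m.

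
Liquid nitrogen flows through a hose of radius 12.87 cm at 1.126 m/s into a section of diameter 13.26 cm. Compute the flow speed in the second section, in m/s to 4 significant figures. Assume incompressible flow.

v₂ ≈ 4.243 m/s

By continuity, v₂ = v₁·A₁/A₂ = 1.126·(520.4/138.1) = 4.243 m/s.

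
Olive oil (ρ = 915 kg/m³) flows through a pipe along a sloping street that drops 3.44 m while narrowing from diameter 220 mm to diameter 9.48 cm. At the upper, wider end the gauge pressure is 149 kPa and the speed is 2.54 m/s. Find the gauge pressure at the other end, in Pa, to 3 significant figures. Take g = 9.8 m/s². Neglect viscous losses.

P₂ ≈ 97200 Pa

By continuity, v₂ = v₁·A₁/A₂ = 2.54·(380/70.6) = 13.7 m/s.
Applying Bernoulli between the two ends and solving for P₂: P₂ = P₁ + ½ρ(v₁² − v₂²) − ρgΔh.
P₂ = 149000 + ½·915·(2.54² − 13.7²) − 915·9.8·(−3.44) = 149000 + (-82700) − (-30800) = 97200 Pa.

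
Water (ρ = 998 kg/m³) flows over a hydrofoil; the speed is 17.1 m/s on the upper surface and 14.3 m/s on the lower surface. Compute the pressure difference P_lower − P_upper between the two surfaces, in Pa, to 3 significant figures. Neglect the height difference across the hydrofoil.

ΔP ≈ 43900 Pa

Bernoulli (same height): P_lower − P_upper = ½ρ(v_upper² − v_lower²).
ΔP = ½·998·(17.1² − 14.3²) = 43900 Pa.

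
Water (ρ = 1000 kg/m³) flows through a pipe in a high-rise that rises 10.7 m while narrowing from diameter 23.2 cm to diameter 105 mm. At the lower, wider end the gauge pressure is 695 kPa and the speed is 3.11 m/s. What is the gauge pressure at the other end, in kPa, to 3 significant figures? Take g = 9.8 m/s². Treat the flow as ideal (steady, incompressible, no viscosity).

Continuity gives A₁v₁ = A₂v₂, so v₂ = (423 cm²)/(86.6 cm²) × 3.11 m/s = 15.2 m/s.
Bernoulli: P₁ + ½ρv₁² + ρg h₁ = P₂ + ½ρv₂² + ρg h₂, so P₂ = P₁ + ½ρ(v₁² − v₂²) − ρg(h₂ − h₁).
P₂ = 695000 + ½·1000·(3.11² − 15.2²) − 1000·9.8·(+10.7) = 695000 + (-110000) − (105000) = 480000 Pa.

P₂ = 480 kPa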